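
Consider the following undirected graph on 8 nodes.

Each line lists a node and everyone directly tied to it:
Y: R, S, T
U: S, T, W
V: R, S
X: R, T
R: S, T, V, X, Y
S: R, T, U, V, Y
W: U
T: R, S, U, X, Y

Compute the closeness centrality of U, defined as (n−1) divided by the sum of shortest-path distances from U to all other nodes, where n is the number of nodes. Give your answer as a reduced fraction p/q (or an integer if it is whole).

Distances from U: R:2, S:1, T:1, V:2, W:1, X:2, Y:2. Sum = 11.
n = 8, so closeness = 7/11.

7/11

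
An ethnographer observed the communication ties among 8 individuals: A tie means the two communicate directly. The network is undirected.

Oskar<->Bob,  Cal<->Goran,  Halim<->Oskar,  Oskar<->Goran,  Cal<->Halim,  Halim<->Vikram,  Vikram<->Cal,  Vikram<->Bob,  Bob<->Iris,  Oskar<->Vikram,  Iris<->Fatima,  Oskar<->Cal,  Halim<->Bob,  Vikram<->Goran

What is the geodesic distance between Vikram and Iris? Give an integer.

2

One shortest route is Vikram – Bob – Iris, which uses 2 edges, and Vikram and Iris are not directly tied, so nothing shorter exists. So d(Vikram,Iris) = 2.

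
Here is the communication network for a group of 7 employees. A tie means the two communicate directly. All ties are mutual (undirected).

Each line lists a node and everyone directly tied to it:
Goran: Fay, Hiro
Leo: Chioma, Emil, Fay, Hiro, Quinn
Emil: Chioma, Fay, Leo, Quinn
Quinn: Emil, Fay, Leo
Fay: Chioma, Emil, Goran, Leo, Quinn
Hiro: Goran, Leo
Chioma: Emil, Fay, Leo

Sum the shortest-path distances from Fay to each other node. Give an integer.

Distances from Fay: Chioma:1, Emil:1, Goran:1, Hiro:2, Leo:1, Quinn:1.
Sum = 1 + 1 + 1 + 2 + 1 + 1 = 7.

7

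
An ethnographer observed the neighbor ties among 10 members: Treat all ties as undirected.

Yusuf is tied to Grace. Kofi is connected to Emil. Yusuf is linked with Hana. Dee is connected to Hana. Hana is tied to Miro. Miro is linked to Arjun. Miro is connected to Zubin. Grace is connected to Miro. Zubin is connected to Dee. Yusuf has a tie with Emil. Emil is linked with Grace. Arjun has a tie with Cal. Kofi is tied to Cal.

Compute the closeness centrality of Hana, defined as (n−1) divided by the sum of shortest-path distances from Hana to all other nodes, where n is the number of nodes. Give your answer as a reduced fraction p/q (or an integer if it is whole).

9/17

Distances from Hana: Arjun:2, Cal:3, Dee:1, Emil:2, Grace:2, Kofi:3, Miro:1, Yusuf:1, Zubin:2. Sum = 17.
n = 10, so closeness = 9/17.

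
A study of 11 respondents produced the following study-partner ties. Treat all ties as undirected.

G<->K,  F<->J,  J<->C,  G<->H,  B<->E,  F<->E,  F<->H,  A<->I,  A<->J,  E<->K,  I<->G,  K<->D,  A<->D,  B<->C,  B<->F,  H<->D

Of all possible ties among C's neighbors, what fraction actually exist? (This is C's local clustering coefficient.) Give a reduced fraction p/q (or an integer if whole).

C's neighbors: B and J (k = 2).
Possible neighbor pairs: C(2,2) = 1. Edges among them: none → e = 0.
Clustering(C) = 0/1.

0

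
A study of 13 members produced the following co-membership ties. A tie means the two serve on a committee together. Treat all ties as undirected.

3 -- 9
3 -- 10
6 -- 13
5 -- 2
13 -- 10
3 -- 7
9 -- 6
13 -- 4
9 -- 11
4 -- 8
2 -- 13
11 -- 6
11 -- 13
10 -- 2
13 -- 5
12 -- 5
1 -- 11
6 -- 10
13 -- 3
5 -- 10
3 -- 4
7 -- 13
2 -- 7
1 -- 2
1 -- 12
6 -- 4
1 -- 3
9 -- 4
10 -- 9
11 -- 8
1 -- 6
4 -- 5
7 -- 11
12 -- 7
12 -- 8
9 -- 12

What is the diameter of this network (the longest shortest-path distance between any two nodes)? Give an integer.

3

Eccentricity of each node (its greatest distance to any other): 1:2, 2:3, 3:2, 4:2, 5:2, 6:2, 7:2, 8:3, 9:2, 10:3, 11:2, 12:2, 13:2.
The maximum eccentricity is 3, realized for instance by the pair 2–8 via 2 – 13 – 4 – 8. So the diameter is 3.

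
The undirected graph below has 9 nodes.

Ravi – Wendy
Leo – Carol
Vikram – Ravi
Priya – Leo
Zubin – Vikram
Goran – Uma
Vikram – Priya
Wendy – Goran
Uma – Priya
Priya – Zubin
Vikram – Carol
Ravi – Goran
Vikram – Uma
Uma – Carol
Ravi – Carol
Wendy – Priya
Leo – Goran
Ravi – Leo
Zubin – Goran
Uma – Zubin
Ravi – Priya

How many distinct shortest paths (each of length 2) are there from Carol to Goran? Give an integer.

3

The shortest distance is 2. The length-2 paths are: Carol–Ravi–Goran; Carol–Uma–Goran; Carol–Leo–Goran.
That gives 3 distinct shortest paths.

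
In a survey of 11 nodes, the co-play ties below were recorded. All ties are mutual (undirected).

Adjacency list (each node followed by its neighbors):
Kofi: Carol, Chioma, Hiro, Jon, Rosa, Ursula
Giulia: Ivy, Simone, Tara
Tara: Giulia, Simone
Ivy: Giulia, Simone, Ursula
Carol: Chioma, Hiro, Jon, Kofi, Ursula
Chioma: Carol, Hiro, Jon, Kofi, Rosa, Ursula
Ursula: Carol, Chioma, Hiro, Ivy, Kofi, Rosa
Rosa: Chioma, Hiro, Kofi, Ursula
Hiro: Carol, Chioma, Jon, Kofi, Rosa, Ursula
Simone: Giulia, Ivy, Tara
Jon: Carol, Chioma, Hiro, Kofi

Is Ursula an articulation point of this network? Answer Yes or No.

Removing Ursula leaves {Carol, Chioma, Hiro, Jon, Kofi, and Rosa} with no path to {Giulia, Ivy, Simone, and Tara}, so the network splits into 2 components. Ursula is a cut vertex.

Yes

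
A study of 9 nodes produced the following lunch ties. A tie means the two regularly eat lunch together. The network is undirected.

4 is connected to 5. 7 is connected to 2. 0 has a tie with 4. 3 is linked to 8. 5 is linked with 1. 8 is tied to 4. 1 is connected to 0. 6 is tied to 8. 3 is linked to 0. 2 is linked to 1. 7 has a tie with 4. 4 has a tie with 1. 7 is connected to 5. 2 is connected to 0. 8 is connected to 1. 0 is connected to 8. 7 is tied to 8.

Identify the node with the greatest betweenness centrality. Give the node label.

Unnormalized betweenness of each node: 0:17/5, 1:46/15, 2:7/12, 3:0, 4:43/20, 5:1/4, 6:0, 7:71/30, 8:611/60.
8 has the largest value, 611/60, making it the main broker — the node through which the most shortest paths run.

8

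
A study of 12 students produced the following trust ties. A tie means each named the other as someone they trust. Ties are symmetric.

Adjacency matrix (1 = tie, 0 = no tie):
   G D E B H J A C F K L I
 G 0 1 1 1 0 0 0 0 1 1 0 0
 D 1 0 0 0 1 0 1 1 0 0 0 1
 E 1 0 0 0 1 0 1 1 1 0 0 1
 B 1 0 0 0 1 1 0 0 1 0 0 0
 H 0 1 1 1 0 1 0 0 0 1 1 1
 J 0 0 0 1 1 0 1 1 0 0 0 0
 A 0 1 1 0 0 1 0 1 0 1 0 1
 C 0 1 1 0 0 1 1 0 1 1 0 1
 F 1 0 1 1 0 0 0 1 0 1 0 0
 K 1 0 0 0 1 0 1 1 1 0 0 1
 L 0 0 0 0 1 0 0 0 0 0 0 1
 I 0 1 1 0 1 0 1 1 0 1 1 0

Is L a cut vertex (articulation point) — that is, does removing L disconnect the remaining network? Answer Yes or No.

Even without L, every remaining node can still reach every other (the residual graph is connected), so L is not a cut vertex.

No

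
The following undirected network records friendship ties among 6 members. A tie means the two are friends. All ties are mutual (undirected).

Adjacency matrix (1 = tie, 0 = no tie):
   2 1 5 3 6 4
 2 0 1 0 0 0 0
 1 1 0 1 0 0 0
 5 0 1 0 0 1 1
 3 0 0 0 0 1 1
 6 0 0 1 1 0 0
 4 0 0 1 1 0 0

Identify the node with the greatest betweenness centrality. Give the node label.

5

Unnormalized betweenness of each node: 1:4, 2:0, 3:1/2, 4:3/2, 5:13/2, 6:3/2.
5 has the largest value, 13/2, making it the main broker — the node through which the most shortest paths run.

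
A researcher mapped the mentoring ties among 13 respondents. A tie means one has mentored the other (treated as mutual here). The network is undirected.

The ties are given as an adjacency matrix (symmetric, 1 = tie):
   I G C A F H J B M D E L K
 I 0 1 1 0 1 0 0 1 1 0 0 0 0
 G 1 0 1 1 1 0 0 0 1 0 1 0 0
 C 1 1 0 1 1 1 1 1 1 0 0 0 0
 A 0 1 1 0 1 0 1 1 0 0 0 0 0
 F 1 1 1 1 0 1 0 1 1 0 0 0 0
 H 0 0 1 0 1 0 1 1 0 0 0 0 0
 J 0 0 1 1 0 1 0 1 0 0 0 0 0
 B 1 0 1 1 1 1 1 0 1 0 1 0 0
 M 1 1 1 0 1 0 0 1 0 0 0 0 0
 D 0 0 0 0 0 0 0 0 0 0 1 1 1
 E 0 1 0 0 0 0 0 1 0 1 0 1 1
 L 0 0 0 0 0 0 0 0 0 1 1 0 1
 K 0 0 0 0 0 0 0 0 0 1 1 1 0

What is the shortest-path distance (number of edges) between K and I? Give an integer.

One shortest route is K – E – G – I, which uses 3 edges, and at distance 2 from K we only reach {B, G}, which does not include I. So d(K,I) = 3.

3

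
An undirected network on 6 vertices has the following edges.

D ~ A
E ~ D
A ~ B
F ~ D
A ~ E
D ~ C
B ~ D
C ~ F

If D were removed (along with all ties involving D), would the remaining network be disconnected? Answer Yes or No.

Yes

Removing D leaves {A, B, and E} with no path to {C and F}, so the network splits into 2 components. D is a cut vertex.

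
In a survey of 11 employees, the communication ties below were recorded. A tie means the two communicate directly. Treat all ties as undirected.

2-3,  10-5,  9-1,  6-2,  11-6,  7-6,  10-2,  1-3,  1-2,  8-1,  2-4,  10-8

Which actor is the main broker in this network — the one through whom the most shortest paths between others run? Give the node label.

Unnormalized betweenness of each node: 1:25/2, 2:31, 3:0, 4:0, 5:0, 6:17, 7:0, 8:2, 9:0, 10:23/2, 11:0.
2 has the largest value, 31, making it the main broker — the node through which the most shortest paths run.

2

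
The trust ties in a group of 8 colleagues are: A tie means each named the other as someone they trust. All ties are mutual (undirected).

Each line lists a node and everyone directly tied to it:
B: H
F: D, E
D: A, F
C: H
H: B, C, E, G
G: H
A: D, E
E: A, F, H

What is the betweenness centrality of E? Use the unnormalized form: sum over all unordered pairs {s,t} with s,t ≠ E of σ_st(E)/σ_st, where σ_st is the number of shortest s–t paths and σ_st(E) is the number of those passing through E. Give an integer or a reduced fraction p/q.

Pairs whose geodesics pass through E — A–G: 1; A–H: 1; A–F: 1/2; A–B: 1; A–C: 1; G–D: 2/2; G–F: 1; H–D: 2/2; H–F: 1; D–B: 2/2; D–C: 2/2; F–B: 1; F–C: 1.
All other pairs contribute 0.
Summing the contributions gives betweenness(E) = 25/2.

25/2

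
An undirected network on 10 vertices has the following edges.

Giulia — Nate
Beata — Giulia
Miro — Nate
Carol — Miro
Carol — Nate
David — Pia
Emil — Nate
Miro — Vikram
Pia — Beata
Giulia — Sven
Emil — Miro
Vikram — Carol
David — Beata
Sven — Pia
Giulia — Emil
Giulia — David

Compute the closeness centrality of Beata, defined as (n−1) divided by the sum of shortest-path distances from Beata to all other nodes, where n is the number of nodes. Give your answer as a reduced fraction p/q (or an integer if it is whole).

Distances from Beata: Carol:3, David:1, Emil:2, Giulia:1, Miro:3, Nate:2, Pia:1, Sven:2, Vikram:4. Sum = 19.
n = 10, so closeness = 9/19.

9/19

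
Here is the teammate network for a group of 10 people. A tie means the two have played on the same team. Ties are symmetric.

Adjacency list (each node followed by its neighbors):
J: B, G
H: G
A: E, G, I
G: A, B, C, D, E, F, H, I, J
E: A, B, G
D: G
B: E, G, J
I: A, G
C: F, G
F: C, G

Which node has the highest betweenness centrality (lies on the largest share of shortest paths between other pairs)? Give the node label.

Unnormalized betweenness of each node: A:1/2, B:1/2, C:0, D:0, E:1/2, F:0, G:59/2, H:0, I:0, J:0.
G has the largest value, 59/2, making it the main broker — the node through which the most shortest paths run.

G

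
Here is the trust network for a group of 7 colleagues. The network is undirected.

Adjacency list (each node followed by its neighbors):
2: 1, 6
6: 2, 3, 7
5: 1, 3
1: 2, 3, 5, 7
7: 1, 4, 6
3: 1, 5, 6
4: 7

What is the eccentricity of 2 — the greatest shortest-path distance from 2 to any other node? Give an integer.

Distances from 2: 1:1, 3:2, 4:3, 5:2, 6:1, 7:2.
The largest is 3 (to 4), so the eccentricity of 2 is 3.

3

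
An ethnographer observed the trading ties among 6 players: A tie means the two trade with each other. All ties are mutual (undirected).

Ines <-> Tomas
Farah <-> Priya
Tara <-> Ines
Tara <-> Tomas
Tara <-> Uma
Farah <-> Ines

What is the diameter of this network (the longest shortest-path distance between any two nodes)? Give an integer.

4

Eccentricity of each node (its greatest distance to any other): Farah:3, Ines:2, Priya:4, Tara:3, Tomas:3, Uma:4.
The maximum eccentricity is 4, realized for instance by the pair Uma–Priya via Uma – Tara – Ines – Farah – Priya. So the diameter is 4.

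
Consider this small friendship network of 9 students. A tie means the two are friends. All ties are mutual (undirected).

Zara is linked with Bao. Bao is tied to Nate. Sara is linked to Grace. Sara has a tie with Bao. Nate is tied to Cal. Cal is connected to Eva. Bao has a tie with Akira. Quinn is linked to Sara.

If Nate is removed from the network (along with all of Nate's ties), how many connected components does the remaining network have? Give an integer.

Without Nate, the remaining ties split the others into: {Akira, Bao, Grace, Quinn, Sara, Zara}; {Cal, Eva}.
That's 2 separate components.

2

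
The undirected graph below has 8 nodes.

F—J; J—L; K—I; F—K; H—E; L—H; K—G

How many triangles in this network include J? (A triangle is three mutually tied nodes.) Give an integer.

J's neighbors are F and L, but none of them are tied to each other, so no triangle contains J.

0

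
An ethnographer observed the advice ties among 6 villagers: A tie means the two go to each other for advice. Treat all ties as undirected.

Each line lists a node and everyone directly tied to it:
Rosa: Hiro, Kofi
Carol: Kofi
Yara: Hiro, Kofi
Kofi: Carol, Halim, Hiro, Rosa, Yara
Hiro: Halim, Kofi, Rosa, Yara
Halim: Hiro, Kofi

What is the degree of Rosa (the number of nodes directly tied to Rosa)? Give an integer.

2

Rosa is directly tied to Hiro and Kofi. That is 2 neighbors, so the degree of Rosa is 2.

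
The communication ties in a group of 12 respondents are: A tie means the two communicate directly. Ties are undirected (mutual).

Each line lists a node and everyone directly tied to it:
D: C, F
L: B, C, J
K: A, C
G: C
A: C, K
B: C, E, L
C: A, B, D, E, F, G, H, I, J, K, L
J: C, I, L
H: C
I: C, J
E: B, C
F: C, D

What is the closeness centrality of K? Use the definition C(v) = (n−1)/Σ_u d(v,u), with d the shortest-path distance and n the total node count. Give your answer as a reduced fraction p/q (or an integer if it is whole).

Distances from K: A:1, B:2, C:1, D:2, E:2, F:2, G:2, H:2, I:2, J:2, L:2. Sum = 20.
n = 12, so closeness = 11/20.

11/20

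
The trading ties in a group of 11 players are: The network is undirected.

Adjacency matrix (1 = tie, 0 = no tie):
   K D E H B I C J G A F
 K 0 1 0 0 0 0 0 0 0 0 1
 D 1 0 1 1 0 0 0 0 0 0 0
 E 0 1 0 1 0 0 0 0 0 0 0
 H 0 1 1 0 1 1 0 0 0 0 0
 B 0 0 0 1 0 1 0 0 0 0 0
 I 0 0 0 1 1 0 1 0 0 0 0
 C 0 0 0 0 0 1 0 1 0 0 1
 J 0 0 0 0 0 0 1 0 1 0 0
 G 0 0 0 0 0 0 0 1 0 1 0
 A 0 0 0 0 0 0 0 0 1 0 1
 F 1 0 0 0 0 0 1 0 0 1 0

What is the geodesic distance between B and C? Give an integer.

One shortest route is B – I – C, which uses 2 edges, and B and C are not directly tied, so nothing shorter exists. So d(B,C) = 2.

2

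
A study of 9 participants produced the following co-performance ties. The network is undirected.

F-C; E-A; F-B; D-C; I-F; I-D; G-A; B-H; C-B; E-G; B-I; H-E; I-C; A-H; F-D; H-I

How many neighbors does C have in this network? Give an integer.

4

C is directly tied to B, D, F, and I. That is 4 neighbors, so the degree of C is 4.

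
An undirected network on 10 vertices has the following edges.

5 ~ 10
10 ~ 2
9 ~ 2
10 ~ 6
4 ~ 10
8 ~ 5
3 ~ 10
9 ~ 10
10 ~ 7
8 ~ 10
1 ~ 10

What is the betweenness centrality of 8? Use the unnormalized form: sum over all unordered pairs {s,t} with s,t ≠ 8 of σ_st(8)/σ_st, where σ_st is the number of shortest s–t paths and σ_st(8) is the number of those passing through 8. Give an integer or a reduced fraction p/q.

0

No shortest path between any pair of other nodes passes through 8.
Summing the contributions gives betweenness(8) = 0.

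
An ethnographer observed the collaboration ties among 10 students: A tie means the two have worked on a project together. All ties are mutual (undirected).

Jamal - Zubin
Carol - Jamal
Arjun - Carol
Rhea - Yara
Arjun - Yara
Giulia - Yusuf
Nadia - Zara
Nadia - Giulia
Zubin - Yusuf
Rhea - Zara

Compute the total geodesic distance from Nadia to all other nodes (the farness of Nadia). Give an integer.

Distances from Nadia: Arjun:4, Carol:5, Giulia:1, Jamal:4, Rhea:2, Yara:3, Yusuf:2, Zara:1, Zubin:3.
Sum = 4 + 5 + 1 + 4 + 2 + 3 + 2 + 1 + 3 = 25.

25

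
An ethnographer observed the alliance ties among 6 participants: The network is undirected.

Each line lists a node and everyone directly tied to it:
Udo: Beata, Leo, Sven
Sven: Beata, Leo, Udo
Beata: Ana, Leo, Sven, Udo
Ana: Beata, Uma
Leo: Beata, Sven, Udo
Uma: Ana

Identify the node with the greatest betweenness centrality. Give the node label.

Beata

Unnormalized betweenness of each node: Ana:4, Beata:6, Leo:0, Sven:0, Udo:0, Uma:0.
Beata has the largest value, 6, making it the main broker — the node through which the most shortest paths run.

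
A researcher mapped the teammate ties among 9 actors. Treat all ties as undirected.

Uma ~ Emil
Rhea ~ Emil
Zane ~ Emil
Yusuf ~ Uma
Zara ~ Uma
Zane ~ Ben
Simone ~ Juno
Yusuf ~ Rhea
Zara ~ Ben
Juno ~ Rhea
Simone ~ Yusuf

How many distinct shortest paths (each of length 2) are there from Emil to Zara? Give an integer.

1

The shortest distance is 2, and the only length-2 path is Emil–Uma–Zara. So there is exactly 1 shortest path.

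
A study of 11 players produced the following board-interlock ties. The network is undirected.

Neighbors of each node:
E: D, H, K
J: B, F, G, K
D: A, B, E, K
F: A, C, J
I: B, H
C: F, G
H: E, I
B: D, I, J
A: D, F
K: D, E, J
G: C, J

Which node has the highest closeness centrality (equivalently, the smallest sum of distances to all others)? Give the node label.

Farness (sum of distances to all others) for each node — A:21, B:18, C:28, D:18, E:21, F:21, G:24, H:27, I:24, J:17, K:19.
The smallest farness is 17, for J, so J has the highest closeness.

J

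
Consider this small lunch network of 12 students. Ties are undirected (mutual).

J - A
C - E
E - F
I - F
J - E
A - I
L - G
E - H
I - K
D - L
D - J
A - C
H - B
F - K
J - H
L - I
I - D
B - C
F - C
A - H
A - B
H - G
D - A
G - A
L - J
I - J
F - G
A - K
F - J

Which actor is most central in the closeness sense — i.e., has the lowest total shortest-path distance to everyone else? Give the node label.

A

Farness (sum of distances to all others) for each node — A:14, B:20, C:19, D:18, E:18, F:16, G:18, H:17, I:16, J:15, K:19, L:20.
The smallest farness is 14, for A, so A has the highest closeness.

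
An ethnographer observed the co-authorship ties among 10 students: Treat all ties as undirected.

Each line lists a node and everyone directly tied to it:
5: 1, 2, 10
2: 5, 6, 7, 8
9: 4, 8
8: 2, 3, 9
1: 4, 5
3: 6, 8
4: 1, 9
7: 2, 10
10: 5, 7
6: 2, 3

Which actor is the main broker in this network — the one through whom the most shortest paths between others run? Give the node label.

Unnormalized betweenness of each node: 1:13/3, 2:50/3, 3:4/3, 4:8/3, 5:31/3, 6:7/3, 7:7/3, 8:31/3, 9:13/3, 10:4/3.
2 has the largest value, 50/3, making it the main broker — the node through which the most shortest paths run.

2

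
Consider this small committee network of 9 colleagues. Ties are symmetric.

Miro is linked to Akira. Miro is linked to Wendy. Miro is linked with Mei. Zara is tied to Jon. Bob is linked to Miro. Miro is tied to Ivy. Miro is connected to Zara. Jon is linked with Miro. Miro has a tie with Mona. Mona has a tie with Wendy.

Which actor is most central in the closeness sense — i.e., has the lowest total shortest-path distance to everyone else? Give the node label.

Farness (sum of distances to all others) for each node — Akira:15, Bob:15, Ivy:15, Jon:14, Mei:15, Miro:8, Mona:14, Wendy:14, Zara:14.
The smallest farness is 8, for Miro, so Miro has the highest closeness.

Miro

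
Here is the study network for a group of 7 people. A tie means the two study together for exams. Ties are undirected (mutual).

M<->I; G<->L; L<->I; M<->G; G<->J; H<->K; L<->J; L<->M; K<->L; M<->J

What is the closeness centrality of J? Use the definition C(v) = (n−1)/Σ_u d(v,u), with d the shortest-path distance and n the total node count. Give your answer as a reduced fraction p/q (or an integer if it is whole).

3/5

Distances from J: G:1, H:3, I:2, K:2, L:1, M:1. Sum = 10.
n = 7, so closeness = 6/10 = 3/5.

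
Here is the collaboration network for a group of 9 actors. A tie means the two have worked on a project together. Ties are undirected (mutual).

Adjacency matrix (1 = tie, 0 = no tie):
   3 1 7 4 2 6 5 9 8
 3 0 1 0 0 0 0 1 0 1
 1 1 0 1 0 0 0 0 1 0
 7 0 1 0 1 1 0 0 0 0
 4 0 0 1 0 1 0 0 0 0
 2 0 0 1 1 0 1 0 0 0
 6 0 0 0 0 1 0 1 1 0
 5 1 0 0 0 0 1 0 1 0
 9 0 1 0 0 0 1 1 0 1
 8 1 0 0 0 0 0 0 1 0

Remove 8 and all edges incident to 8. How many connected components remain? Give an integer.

8's neighbors (3 and 9) remain reachable from one another through other ties, so the rest of the network stays in one piece.

1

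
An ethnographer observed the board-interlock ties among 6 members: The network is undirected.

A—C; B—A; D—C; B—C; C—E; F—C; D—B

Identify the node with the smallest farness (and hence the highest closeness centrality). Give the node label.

Farness (sum of distances to all others) for each node — A:8, B:7, C:5, D:8, E:9, F:9.
The smallest farness is 5, for C, so C has the highest closeness.

C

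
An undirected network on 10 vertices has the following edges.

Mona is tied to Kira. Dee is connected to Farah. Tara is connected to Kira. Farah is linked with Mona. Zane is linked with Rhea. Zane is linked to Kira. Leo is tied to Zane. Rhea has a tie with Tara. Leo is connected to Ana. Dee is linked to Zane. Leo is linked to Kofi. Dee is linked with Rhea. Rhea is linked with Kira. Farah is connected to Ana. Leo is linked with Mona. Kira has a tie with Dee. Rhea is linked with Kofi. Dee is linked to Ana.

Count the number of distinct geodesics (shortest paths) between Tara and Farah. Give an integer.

The shortest distance is 3. The length-3 paths are: Tara–Kira–Dee–Farah; Tara–Rhea–Dee–Farah; Tara–Kira–Mona–Farah.
That gives 3 distinct shortest paths.

3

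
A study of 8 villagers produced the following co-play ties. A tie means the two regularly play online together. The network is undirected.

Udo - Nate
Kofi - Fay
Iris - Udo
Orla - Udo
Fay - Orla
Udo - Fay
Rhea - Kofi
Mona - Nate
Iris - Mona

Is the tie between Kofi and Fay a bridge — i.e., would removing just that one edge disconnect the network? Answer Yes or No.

Without the Kofi–Fay edge there is no alternate route between Kofi and Fay, so the network disconnects. It is a bridge.

Yes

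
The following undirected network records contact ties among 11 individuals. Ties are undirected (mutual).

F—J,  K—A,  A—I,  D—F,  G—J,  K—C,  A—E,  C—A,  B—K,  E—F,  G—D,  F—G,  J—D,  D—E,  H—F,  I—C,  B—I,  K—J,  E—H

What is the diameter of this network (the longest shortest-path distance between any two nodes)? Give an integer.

4

Eccentricity of each node (its greatest distance to any other): A:3, B:4, C:3, D:3, E:3, F:3, G:4, H:4, I:4, J:3, K:3.
The maximum eccentricity is 4, realized for instance by the pair G–I via G – J – K – C – I. So the diameter is 4.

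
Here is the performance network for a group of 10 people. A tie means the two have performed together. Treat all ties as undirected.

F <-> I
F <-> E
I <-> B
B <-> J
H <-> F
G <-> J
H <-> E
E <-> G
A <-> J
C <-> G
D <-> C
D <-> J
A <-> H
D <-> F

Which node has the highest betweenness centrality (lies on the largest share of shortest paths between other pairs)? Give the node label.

Unnormalized betweenness of each node: A:3/2, B:2, C:1/2, D:5, E:3, F:17/2, G:9/2, H:5/2, I:2, J:19/2.
J has the largest value, 19/2, making it the main broker — the node through which the most shortest paths run.

J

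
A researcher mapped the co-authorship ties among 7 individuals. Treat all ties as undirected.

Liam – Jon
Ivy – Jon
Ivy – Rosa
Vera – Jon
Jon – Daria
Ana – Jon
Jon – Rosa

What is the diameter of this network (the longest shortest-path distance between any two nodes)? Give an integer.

Eccentricity of each node (its greatest distance to any other): Ana:2, Daria:2, Ivy:2, Jon:1, Liam:2, Rosa:2, Vera:2.
The maximum eccentricity is 2, realized for instance by the pair Daria–Liam via Daria – Jon – Liam. So the diameter is 2.

2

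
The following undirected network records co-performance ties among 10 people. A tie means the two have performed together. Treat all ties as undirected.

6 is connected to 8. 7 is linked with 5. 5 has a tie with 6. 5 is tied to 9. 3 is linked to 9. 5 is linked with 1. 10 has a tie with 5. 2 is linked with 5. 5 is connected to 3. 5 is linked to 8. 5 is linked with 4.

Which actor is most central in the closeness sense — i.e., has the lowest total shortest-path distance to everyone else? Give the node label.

5

Farness (sum of distances to all others) for each node — 1:17, 2:17, 3:16, 4:17, 5:9, 6:16, 7:17, 8:16, 9:16, 10:17.
The smallest farness is 9, for 5, so 5 has the highest closeness.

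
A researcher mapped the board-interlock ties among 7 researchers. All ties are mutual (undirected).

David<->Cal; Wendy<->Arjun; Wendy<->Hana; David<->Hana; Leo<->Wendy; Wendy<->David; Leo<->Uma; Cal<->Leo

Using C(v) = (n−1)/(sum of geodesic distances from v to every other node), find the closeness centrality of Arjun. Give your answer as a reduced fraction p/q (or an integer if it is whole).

6/13

Distances from Arjun: Cal:3, David:2, Hana:2, Leo:2, Uma:3, Wendy:1. Sum = 13.
n = 7, so closeness = 6/13.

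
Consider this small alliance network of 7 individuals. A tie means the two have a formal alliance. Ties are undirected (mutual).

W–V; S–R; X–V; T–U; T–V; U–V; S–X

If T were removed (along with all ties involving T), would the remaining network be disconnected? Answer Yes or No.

No

Even without T, every remaining node can still reach every other (the residual graph is connected), so T is not a cut vertex.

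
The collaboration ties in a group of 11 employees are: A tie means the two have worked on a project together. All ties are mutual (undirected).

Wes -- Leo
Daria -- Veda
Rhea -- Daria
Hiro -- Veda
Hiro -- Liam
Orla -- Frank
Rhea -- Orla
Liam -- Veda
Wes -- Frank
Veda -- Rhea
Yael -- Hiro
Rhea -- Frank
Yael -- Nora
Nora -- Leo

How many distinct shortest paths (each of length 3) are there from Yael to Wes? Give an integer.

The shortest distance is 3, and the only length-3 path is Yael–Nora–Leo–Wes. So there is exactly 1 shortest path.

1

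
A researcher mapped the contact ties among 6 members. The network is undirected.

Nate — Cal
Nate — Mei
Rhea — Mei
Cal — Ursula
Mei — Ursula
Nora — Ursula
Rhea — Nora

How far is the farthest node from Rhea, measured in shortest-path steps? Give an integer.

Distances from Rhea: Cal:3, Mei:1, Nate:2, Nora:1, Ursula:2.
The largest is 3 (to Cal), so the eccentricity of Rhea is 3.

3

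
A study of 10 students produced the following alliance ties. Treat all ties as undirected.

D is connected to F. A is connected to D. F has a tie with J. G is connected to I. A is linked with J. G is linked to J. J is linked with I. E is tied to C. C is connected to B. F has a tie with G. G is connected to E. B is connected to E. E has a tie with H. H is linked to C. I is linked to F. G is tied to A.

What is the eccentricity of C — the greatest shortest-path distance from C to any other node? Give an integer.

4

Distances from C: A:3, B:1, D:4, E:1, F:3, G:2, H:1, I:3, J:3.
The largest is 4 (to D), so the eccentricity of C is 4.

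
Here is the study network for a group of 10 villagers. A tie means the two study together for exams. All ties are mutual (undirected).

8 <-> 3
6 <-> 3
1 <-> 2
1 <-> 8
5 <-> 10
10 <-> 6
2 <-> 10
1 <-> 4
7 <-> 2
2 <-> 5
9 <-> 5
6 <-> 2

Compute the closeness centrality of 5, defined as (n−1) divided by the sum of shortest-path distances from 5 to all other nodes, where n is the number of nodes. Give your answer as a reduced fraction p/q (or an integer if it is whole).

1/2

Distances from 5: 1:2, 2:1, 3:3, 4:3, 6:2, 7:2, 8:3, 9:1, 10:1. Sum = 18.
n = 10, so closeness = 9/18 = 1/2.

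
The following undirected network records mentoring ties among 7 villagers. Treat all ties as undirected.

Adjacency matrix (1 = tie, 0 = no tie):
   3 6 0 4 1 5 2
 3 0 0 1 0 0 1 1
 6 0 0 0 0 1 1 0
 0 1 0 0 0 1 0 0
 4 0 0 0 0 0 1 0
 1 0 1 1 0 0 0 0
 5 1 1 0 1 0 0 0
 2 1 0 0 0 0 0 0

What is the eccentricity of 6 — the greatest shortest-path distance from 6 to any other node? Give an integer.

3

Distances from 6: 0:2, 1:1, 2:3, 3:2, 4:2, 5:1.
The largest is 3 (to 2), so the eccentricity of 6 is 3.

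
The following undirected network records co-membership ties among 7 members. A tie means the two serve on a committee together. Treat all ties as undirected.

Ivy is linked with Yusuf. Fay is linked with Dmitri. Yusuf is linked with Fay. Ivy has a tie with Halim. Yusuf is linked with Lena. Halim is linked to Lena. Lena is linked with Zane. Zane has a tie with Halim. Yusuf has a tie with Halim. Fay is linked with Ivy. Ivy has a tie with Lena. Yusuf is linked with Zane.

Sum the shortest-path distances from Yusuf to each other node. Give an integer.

7

Distances from Yusuf: Dmitri:2, Fay:1, Halim:1, Ivy:1, Lena:1, Zane:1.
Sum = 2 + 1 + 1 + 1 + 1 + 1 = 7.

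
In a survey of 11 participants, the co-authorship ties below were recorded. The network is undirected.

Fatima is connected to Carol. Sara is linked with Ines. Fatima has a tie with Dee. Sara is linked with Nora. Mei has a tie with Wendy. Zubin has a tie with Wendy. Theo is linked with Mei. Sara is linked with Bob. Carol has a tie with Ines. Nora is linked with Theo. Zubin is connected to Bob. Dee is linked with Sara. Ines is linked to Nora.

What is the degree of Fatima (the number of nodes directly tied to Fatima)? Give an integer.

2

Fatima is directly tied to Carol and Dee. That is 2 neighbors, so the degree of Fatima is 2.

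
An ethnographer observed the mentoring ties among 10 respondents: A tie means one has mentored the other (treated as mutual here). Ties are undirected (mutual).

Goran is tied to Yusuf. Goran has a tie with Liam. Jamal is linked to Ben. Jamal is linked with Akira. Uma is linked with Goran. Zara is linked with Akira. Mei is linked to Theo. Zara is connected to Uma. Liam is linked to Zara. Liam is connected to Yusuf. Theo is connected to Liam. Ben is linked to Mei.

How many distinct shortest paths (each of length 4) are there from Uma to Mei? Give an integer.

The shortest distance is 4. The length-4 paths are: Uma–Zara–Liam–Theo–Mei; Uma–Goran–Liam–Theo–Mei.
That gives 2 distinct shortest paths.

2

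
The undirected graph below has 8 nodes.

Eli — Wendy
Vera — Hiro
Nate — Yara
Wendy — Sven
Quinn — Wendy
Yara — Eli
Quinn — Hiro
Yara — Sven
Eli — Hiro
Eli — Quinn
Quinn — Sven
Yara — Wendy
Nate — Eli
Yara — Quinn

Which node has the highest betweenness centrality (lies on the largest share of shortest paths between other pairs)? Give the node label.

Hiro

Unnormalized betweenness of each node: Eli:5, Hiro:6, Nate:0, Quinn:13/3, Sven:0, Vera:0, Wendy:1/3, Yara:7/3.
Hiro has the largest value, 6, making it the main broker — the node through which the most shortest paths run.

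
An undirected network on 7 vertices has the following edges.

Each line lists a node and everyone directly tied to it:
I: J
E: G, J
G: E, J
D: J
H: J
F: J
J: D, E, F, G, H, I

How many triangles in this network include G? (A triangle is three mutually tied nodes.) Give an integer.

1

G's neighbors: E and J.
Neighbor pairs that are themselves tied: G–E–J. Each forms one triangle with G, for 1 in total.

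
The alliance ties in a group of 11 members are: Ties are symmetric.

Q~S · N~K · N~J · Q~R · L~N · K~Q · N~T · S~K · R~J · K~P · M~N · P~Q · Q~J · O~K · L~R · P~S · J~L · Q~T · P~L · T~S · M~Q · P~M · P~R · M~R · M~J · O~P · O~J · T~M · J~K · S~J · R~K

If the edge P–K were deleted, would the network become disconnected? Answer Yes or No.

No

Even without that edge, P still reaches K via P – R – K, so the network stays connected. Not a bridge.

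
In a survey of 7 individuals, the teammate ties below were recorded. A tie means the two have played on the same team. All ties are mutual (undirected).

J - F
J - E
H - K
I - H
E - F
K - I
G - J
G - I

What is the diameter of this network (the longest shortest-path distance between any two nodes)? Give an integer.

4

Eccentricity of each node (its greatest distance to any other): E:4, F:4, G:2, H:4, I:3, J:3, K:4.
The maximum eccentricity is 4, realized for instance by the pair H–F via H – I – G – J – F. So the diameter is 4.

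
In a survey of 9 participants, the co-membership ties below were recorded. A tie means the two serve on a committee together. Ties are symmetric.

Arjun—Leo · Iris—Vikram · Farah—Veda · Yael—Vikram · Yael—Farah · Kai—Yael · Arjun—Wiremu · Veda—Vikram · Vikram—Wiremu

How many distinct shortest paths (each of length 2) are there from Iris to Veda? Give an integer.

The shortest distance is 2, and the only length-2 path is Iris–Vikram–Veda. So there is exactly 1 shortest path.

1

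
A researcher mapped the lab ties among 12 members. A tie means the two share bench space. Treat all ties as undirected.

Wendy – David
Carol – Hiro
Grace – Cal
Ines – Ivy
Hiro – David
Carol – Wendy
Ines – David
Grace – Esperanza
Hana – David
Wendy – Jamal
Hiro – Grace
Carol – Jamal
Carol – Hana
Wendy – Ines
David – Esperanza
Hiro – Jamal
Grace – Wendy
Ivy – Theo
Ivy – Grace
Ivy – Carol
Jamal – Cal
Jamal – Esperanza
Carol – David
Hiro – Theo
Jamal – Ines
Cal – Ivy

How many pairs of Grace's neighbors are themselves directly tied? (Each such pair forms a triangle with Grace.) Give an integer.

1

Grace's neighbors: Cal, Esperanza, Hiro, Ivy, and Wendy.
Neighbor pairs that are themselves tied: Grace–Cal–Ivy. Each forms one triangle with Grace, for 1 in total.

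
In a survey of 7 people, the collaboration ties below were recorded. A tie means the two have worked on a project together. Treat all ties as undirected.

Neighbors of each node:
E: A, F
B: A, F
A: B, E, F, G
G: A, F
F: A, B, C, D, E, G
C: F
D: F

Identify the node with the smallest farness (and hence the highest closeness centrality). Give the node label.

Farness (sum of distances to all others) for each node — A:8, B:10, C:11, D:11, E:10, F:6, G:10.
The smallest farness is 6, for F, so F has the highest closeness.

F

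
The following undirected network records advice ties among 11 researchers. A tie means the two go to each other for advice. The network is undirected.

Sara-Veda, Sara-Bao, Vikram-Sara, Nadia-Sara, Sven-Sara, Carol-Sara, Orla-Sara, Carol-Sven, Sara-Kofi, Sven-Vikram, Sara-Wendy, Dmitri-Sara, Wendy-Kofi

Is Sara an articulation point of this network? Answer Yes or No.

Yes

Removing Sara leaves {Bao} with no path to {Kofi and Wendy}, so the network splits into 7 components. Sara is a cut vertex.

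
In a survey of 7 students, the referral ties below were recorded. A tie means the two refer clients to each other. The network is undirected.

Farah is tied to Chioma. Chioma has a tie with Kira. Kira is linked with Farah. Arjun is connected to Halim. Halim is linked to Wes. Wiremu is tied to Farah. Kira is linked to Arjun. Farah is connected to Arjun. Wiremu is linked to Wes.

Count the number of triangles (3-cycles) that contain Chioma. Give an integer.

1

Chioma's neighbors: Farah and Kira.
Neighbor pairs that are themselves tied: Chioma–Farah–Kira. Each forms one triangle with Chioma, for 1 in total.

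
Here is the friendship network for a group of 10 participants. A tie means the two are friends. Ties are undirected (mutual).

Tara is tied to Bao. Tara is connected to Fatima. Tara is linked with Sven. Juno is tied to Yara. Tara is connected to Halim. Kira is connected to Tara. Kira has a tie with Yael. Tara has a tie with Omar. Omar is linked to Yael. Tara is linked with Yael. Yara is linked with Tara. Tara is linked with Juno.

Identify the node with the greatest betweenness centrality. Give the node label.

Unnormalized betweenness of each node: Bao:0, Fatima:0, Halim:0, Juno:0, Kira:0, Omar:0, Sven:0, Tara:65/2, Yael:1/2, Yara:0.
Tara has the largest value, 65/2, making it the main broker — the node through which the most shortest paths run.

Tara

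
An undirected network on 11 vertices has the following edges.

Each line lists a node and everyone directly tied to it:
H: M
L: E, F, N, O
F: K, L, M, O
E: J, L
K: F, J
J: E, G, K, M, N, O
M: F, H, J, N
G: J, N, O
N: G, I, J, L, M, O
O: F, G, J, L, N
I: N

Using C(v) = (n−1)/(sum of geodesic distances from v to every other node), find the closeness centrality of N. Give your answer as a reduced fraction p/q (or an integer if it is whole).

Distances from N: E:2, F:2, G:1, H:2, I:1, J:1, K:2, L:1, M:1, O:1. Sum = 14.
n = 11, so closeness = 10/14 = 5/7.

5/7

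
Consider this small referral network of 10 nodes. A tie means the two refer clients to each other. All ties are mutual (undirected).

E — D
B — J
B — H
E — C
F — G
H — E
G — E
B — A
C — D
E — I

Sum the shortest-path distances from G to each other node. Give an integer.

Distances from G: A:4, B:3, C:2, D:2, E:1, F:1, H:2, I:2, J:4.
Sum = 4 + 3 + 2 + 2 + 1 + 1 + 2 + 2 + 4 = 21.

21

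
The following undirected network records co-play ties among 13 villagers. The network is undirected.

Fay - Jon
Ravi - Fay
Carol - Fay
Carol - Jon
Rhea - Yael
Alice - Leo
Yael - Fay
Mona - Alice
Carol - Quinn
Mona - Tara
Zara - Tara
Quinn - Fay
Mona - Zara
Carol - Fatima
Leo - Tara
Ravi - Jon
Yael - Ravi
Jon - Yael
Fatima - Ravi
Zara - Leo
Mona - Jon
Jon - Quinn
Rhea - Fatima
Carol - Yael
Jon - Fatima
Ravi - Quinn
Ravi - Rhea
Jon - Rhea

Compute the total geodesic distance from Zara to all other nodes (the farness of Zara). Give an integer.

28

Distances from Zara: Alice:2, Carol:3, Fatima:3, Fay:3, Jon:2, Leo:1, Mona:1, Quinn:3, Ravi:3, Rhea:3, Tara:1, Yael:3.
Sum = 2 + 3 + 3 + 3 + 2 + 1 + 1 + 3 + 3 + 3 + 1 + 3 = 28.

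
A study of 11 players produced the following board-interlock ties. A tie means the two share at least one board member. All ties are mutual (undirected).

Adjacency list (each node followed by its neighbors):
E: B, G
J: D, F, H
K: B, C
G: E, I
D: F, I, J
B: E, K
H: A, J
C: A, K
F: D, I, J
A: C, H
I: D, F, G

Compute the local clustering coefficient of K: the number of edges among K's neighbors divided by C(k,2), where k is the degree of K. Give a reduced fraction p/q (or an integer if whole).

0

K's neighbors: B and C (k = 2).
Possible neighbor pairs: C(2,2) = 1. Edges among them: none → e = 0.
Clustering(K) = 0/1.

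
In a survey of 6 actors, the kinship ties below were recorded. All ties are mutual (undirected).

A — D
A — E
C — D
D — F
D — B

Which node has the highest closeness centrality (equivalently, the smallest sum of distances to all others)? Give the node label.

D

Farness (sum of distances to all others) for each node — A:8, B:10, C:10, D:6, E:12, F:10.
The smallest farness is 6, for D, so D has the highest closeness.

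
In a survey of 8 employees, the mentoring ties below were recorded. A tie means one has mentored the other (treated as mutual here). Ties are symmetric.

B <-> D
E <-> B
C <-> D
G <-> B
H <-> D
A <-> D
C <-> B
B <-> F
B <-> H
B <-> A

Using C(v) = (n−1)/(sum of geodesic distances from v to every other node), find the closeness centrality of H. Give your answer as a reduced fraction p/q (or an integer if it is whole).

Distances from H: A:2, B:1, C:2, D:1, E:2, F:2, G:2. Sum = 12.
n = 8, so closeness = 7/12.

7/12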